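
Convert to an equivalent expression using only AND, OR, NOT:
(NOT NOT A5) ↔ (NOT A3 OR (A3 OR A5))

((NOT NOT A5) AND (NOT A3 OR (A3 OR A5))) OR (NOT A5 AND NOT (NOT A3 OR (A3 OR A5)))
(Biconditional = both true or both false)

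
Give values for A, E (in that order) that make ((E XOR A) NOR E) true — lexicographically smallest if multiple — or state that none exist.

A=0, E=0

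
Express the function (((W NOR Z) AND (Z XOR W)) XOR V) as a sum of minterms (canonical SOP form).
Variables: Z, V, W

Σm(2, 3, 6, 7) = (NOT Z AND V AND NOT W) OR (NOT Z AND V AND W) OR (Z AND V AND NOT W) OR (Z AND V AND W)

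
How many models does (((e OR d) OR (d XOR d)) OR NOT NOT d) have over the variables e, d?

Satisfying assignments: (0,1), (1,0), (1,1)
Count: 3 out of 4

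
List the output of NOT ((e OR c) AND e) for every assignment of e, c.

e | c | Output
--------------
0 | 0 | 1
0 | 1 | 1
1 | 0 | 0
1 | 1 | 0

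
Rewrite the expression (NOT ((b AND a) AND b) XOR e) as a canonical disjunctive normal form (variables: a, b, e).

(NOT a AND NOT b AND NOT e) OR (NOT a AND b AND NOT e) OR (a AND NOT b AND NOT e) OR (a AND b AND e)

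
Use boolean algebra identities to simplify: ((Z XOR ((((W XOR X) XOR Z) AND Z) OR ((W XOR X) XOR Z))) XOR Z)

By XOR self-cancellation ((E XOR v) XOR v = E) then absorption (E OR (E AND v) = E):
= ((W XOR X) XOR Z)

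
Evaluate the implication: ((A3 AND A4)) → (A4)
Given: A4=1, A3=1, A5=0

Antecedent ((A3 AND A4)) = 1; consequent (A4) = 1.
1 → 1 = 1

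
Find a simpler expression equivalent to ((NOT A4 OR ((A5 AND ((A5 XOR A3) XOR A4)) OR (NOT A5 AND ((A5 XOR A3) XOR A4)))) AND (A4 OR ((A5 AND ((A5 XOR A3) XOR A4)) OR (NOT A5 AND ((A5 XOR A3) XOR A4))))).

By distribution ((E OR v) AND (E OR NOT v) = E) then distribution ((E AND v) OR (E AND NOT v) = E):
= ((A5 XOR A3) XOR A4)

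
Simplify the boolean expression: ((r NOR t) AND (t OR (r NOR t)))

By absorption (E AND (E OR v) = E):
= (r NOR t)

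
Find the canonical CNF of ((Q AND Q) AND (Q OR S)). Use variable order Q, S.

(Q OR S) AND (Q OR NOT S)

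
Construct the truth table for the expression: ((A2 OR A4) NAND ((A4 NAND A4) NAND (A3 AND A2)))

A2 | A4 | A3 | Output
---------------------
0 | 0 | 0 | 1
0 | 0 | 1 | 1
0 | 1 | 0 | 0
0 | 1 | 1 | 0
1 | 0 | 0 | 0
1 | 0 | 1 | 1
1 | 1 | 0 | 0
1 | 1 | 1 | 0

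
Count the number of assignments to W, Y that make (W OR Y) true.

Satisfying assignments: (0,1), (1,0), (1,1)
Count: 3 out of 4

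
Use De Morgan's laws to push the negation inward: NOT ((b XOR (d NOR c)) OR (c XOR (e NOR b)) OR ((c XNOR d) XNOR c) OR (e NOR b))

NOT (b XOR (d NOR c)) AND NOT (c XOR (e NOR b)) AND NOT ((c XNOR d) XNOR c) AND NOT (e NOR b)
De Morgan's: NOT(OR of terms) = AND of negations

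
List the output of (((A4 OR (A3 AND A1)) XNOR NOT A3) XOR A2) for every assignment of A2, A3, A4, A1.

A2 | A3 | A4 | A1 | Output
--------------------------
0 | 0 | 0 | 0 | 0
0 | 0 | 0 | 1 | 0
0 | 0 | 1 | 0 | 1
0 | 0 | 1 | 1 | 1
0 | 1 | 0 | 0 | 1
0 | 1 | 0 | 1 | 0
0 | 1 | 1 | 0 | 0
0 | 1 | 1 | 1 | 0
1 | 0 | 0 | 0 | 1
1 | 0 | 0 | 1 | 1
1 | 0 | 1 | 0 | 0
1 | 0 | 1 | 1 | 0
1 | 1 | 0 | 0 | 0
1 | 1 | 0 | 1 | 1
1 | 1 | 1 | 0 | 1
1 | 1 | 1 | 1 | 1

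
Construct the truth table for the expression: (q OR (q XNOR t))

q | t | Output
--------------
0 | 0 | 1
0 | 1 | 0
1 | 0 | 1
1 | 1 | 1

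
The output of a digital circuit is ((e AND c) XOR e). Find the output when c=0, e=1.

Substituting: ((1 AND 0) XOR 1)
= 1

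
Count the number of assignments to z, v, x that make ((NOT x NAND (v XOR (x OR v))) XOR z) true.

Satisfying assignments: (0,0,0), (0,0,1), (0,1,0), (0,1,1)
Count: 4 out of 8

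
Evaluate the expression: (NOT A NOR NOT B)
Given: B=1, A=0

Substituting: (NOT 0 NOR NOT 1)
= 0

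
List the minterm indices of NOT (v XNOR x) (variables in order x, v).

Σm(1, 2) = (NOT x AND v) OR (x AND NOT v)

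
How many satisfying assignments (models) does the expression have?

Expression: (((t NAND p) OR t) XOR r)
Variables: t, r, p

Satisfying assignments: (0,0,0), (0,0,1), (1,0,0), (1,0,1)
Count: 4 out of 8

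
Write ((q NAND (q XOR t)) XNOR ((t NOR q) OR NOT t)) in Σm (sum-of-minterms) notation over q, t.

Σm(0) = (NOT q AND NOT t)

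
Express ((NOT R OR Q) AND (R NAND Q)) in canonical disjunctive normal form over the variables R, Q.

(NOT R AND NOT Q) OR (NOT R AND Q)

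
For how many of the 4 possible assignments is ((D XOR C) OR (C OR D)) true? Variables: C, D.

Satisfying assignments: (0,1), (1,0), (1,1)
Count: 3 out of 4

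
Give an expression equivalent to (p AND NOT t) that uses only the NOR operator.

((p NOR p) NOR ((t NOR t) NOR (t NOR t)))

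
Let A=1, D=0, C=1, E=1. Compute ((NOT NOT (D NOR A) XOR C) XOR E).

Substituting: ((NOT NOT (0 NOR 1) XOR 1) XOR 1)
= 0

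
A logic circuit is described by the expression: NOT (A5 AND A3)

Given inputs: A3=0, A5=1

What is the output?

Substituting: NOT (1 AND 0)
= 1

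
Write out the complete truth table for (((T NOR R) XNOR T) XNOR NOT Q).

T | R | Q | Output
------------------
0 | 0 | 0 | 0
0 | 0 | 1 | 1
0 | 1 | 0 | 1
0 | 1 | 1 | 0
1 | 0 | 0 | 0
1 | 0 | 1 | 1
1 | 1 | 0 | 0
1 | 1 | 1 | 1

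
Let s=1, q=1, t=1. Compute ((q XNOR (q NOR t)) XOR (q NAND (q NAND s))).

Substituting: ((1 XNOR (1 NOR 1)) XOR (1 NAND (1 NAND 1)))
= 1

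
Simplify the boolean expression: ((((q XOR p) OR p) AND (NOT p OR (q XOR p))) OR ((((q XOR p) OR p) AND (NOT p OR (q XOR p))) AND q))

By absorption (E OR (E AND v) = E) then distribution ((E OR v) AND (E OR NOT v) = E):
= (q XOR p)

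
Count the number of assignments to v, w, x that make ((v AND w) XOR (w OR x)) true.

Satisfying assignments: (0,0,1), (0,1,0), (0,1,1), (1,0,1)
Count: 4 out of 8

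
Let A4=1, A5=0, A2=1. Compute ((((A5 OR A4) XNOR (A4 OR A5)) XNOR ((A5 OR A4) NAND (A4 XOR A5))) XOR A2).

Substituting: ((((0 OR 1) XNOR (1 OR 0)) XNOR ((0 OR 1) NAND (1 XOR 0))) XOR 1)
= 1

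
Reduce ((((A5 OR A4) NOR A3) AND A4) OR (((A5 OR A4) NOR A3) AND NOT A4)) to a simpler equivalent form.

By distribution ((E AND v) OR (E AND NOT v) = E):
= ((A5 OR A4) NOR A3)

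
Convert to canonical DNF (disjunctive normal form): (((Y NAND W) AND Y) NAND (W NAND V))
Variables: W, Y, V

(NOT W AND NOT Y AND NOT V) OR (NOT W AND NOT Y AND V) OR (W AND NOT Y AND NOT V) OR (W AND NOT Y AND V) OR (W AND Y AND NOT V) OR (W AND Y AND V)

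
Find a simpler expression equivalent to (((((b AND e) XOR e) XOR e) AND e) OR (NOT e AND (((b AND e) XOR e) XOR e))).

By distribution ((E AND v) OR (E AND NOT v) = E) then XOR self-cancellation ((E XOR v) XOR v = E):
= (b AND e)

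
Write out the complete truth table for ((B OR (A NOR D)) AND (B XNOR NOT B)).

D | A | B | Output
------------------
0 | 0 | 0 | 0
0 | 0 | 1 | 0
0 | 1 | 0 | 0
0 | 1 | 1 | 0
1 | 0 | 0 | 0
1 | 0 | 1 | 0
1 | 1 | 0 | 0
1 | 1 | 1 | 0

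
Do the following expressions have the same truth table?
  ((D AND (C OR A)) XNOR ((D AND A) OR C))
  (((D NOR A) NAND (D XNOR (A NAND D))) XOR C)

No. Counterexample: with D=1, C=1, A=0, Expression 1 = 1 but Expression 2 = 0.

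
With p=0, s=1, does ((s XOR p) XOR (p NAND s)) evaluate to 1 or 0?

Substituting: ((1 XOR 0) XOR (0 NAND 1))
= 0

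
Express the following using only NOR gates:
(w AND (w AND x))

((w NOR w) NOR (((w NOR w) NOR (x NOR x)) NOR ((w NOR w) NOR (x NOR x))))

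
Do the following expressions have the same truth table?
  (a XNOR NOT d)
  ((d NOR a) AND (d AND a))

No. Counterexample: with d=0, a=1, Expression 1 = 1 but Expression 2 = 0.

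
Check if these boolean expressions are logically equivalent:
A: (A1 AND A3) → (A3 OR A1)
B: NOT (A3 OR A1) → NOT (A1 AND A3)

Yes, Contrapositive is always equivalent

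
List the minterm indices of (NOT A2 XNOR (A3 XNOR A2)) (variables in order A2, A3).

Σm(0, 2) = (NOT A2 AND NOT A3) OR (A2 AND NOT A3)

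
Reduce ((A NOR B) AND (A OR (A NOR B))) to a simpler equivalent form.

By absorption (E AND (E OR v) = E):
= (A NOR B)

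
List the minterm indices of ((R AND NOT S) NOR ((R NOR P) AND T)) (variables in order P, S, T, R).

Σm(0, 4, 5, 7, 8, 10, 12, 13, 14, 15) = (NOT P AND NOT S AND NOT T AND NOT R) OR (NOT P AND S AND NOT T AND NOT R) OR (NOT P AND S AND NOT T AND R) OR (NOT P AND S AND T AND R) OR (P AND NOT S AND NOT T AND NOT R) OR (P AND NOT S AND T AND NOT R) OR (P AND S AND NOT T AND NOT R) OR (P AND S AND NOT T AND R) OR (P AND S AND T AND NOT R) OR (P AND S AND T AND R)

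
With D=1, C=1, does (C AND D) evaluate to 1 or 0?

Substituting: (1 AND 1)
= 1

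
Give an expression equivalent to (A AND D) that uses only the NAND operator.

((A NAND D) NAND (A NAND D))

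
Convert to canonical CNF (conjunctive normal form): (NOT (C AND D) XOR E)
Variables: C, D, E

(C OR D OR NOT E) AND (C OR NOT D OR NOT E) AND (NOT C OR D OR NOT E) AND (NOT C OR NOT D OR E)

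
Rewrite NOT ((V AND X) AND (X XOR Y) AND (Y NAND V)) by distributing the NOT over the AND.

NOT (V AND X) OR NOT (X XOR Y) OR NOT (Y NAND V)
De Morgan's: NOT(AND of terms) = OR of negations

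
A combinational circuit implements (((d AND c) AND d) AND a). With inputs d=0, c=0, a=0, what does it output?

Substituting: (((0 AND 0) AND 0) AND 0)
= 0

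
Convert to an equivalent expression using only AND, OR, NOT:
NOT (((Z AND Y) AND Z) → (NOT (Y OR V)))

((Z AND Y) AND Z) AND (Y OR V)
(Negated implication: NOT(A → B) = A AND NOT B)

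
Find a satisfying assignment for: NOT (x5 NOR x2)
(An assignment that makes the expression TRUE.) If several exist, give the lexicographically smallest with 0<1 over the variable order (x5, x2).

x5=0, x2=1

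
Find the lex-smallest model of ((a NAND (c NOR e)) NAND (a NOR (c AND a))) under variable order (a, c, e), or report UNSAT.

a=1, c=0, e=0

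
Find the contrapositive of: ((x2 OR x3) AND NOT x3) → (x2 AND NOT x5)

Contrapositive: NOT (x2 AND NOT x5) → NOT ((x2 OR x3) AND NOT x3)
Note: A statement and its contrapositive are logically equivalent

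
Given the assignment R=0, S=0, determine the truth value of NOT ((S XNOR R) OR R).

Substituting: NOT ((0 XNOR 0) OR 0)
= 0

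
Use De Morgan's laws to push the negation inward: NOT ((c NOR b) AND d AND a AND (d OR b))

NOT (c NOR b) OR NOT d OR NOT a OR NOT (d OR b)
De Morgan's: NOT(AND of terms) = OR of negations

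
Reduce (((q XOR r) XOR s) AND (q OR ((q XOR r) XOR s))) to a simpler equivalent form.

By absorption (E AND (E OR v) = E):
= ((q XOR r) XOR s)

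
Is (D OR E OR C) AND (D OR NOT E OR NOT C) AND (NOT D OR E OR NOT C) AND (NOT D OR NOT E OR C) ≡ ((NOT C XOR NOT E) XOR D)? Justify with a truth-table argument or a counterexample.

Yes, they are equivalent — the two output columns agree on all 8 assignments:
D | E | C | Expression 1 | Expression 2
---------------------------------------
0 | 0 | 0 | 0 | 0
0 | 0 | 1 | 1 | 1
0 | 1 | 0 | 1 | 1
0 | 1 | 1 | 0 | 0
1 | 0 | 0 | 1 | 1
1 | 0 | 1 | 0 | 0
1 | 1 | 0 | 0 | 0
1 | 1 | 1 | 1 | 1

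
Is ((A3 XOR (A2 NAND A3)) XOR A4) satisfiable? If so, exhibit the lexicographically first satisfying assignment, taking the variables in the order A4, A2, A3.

A4=0, A2=0, A3=0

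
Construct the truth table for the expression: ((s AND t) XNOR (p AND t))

p | s | t | Output
------------------
0 | 0 | 0 | 1
0 | 0 | 1 | 1
0 | 1 | 0 | 1
0 | 1 | 1 | 0
1 | 0 | 0 | 1
1 | 0 | 1 | 0
1 | 1 | 0 | 1
1 | 1 | 1 | 1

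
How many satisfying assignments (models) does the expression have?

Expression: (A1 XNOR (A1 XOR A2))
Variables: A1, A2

Satisfying assignments: (0,0), (1,0)
Count: 2 out of 4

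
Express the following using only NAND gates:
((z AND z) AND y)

((((z NAND z) NAND (z NAND z)) NAND y) NAND (((z NAND z) NAND (z NAND z)) NAND y))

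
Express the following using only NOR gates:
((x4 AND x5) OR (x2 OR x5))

((((x4 NOR x4) NOR (x5 NOR x5)) NOR ((x2 NOR x5) NOR (x2 NOR x5))) NOR (((x4 NOR x4) NOR (x5 NOR x5)) NOR ((x2 NOR x5) NOR (x2 NOR x5))))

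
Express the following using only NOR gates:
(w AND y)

((w NOR w) NOR (y NOR y))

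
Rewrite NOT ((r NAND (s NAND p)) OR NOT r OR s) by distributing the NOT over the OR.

NOT (r NAND (s NAND p)) AND r AND NOT s
De Morgan's: NOT(OR of terms) = AND of negations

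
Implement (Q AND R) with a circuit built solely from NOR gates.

((Q NOR Q) NOR (R NOR R))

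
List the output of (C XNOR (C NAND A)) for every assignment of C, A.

C | A | Output
--------------
0 | 0 | 0
0 | 1 | 0
1 | 0 | 1
1 | 1 | 0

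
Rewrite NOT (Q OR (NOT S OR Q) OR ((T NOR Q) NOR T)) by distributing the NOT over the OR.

NOT Q AND NOT (NOT S OR Q) AND NOT ((T NOR Q) NOR T)
De Morgan's: NOT(OR of terms) = AND of negations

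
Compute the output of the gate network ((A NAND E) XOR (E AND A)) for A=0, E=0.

Substituting: ((0 NAND 0) XOR (0 AND 0))
= 1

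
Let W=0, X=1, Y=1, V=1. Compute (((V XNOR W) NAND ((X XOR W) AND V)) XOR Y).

Substituting: (((1 XNOR 0) NAND ((1 XOR 0) AND 1)) XOR 1)
= 0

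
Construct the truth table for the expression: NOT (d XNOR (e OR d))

e | d | Output
--------------
0 | 0 | 0
0 | 1 | 0
1 | 0 | 1
1 | 1 | 0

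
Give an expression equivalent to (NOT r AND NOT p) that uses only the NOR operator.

(((r NOR r) NOR (r NOR r)) NOR ((p NOR p) NOR (p NOR p)))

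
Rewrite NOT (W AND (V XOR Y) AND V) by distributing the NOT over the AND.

NOT W OR NOT (V XOR Y) OR NOT V
De Morgan's: NOT(AND of terms) = OR of negations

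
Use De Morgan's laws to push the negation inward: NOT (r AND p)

NOT r OR NOT p
De Morgan's: NOT(AND of terms) = OR of negations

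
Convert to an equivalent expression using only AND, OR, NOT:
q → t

NOT q OR t
(Implication elimination: A → B = NOT A OR B)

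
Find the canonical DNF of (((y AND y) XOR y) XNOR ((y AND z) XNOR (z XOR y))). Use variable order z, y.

(NOT z AND y) OR (z AND NOT y) OR (z AND y)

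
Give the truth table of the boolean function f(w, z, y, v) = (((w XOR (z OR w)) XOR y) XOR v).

w | z | y | v | Output
----------------------
0 | 0 | 0 | 0 | 0
0 | 0 | 0 | 1 | 1
0 | 0 | 1 | 0 | 1
0 | 0 | 1 | 1 | 0
0 | 1 | 0 | 0 | 1
0 | 1 | 0 | 1 | 0
0 | 1 | 1 | 0 | 0
0 | 1 | 1 | 1 | 1
1 | 0 | 0 | 0 | 0
1 | 0 | 0 | 1 | 1
1 | 0 | 1 | 0 | 1
1 | 0 | 1 | 1 | 0
1 | 1 | 0 | 0 | 0
1 | 1 | 0 | 1 | 1
1 | 1 | 1 | 0 | 1
1 | 1 | 1 | 1 | 0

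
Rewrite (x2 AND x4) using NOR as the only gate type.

((x2 NOR x2) NOR (x4 NOR x4))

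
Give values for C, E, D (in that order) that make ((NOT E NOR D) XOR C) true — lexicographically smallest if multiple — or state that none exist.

C=0, E=1, D=0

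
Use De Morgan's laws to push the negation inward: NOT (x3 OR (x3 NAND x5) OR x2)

NOT x3 AND NOT (x3 NAND x5) AND NOT x2
De Morgan's: NOT(OR of terms) = AND of negations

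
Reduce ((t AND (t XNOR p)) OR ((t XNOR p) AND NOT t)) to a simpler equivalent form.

By distribution ((E AND v) OR (E AND NOT v) = E):
= (t XNOR p)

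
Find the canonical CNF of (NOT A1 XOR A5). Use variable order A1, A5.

(A1 OR NOT A5) AND (NOT A1 OR A5)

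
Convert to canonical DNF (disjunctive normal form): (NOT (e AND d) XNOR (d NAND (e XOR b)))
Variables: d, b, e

(NOT d AND NOT b AND NOT e) OR (NOT d AND NOT b AND e) OR (NOT d AND b AND NOT e) OR (NOT d AND b AND e) OR (d AND NOT b AND NOT e) OR (d AND NOT b AND e)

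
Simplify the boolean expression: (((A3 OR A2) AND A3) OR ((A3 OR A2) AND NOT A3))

By distribution ((E AND v) OR (E AND NOT v) = E):
= (A3 OR A2)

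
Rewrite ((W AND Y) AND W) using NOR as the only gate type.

((((W NOR W) NOR (Y NOR Y)) NOR ((W NOR W) NOR (Y NOR Y))) NOR (W NOR W))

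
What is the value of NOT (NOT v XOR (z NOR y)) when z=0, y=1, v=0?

Substituting: NOT (NOT 0 XOR (0 NOR 1))
= 0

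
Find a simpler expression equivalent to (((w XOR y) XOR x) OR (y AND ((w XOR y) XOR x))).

By absorption (E OR (E AND v) = E):
= ((w XOR y) XOR x)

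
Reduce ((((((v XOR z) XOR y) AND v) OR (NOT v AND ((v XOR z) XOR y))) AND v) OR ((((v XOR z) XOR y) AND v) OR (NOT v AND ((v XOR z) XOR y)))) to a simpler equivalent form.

By absorption (E OR (E AND v) = E) then distribution ((E AND v) OR (E AND NOT v) = E):
= ((v XOR z) XOR y)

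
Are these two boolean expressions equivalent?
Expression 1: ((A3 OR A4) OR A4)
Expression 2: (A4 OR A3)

Yes, they are equivalent — the two output columns agree on all 4 assignments:
A4 | A3 | Expression 1 | Expression 2
-------------------------------------
0 | 0 | 0 | 0
0 | 1 | 1 | 1
1 | 0 | 1 | 1
1 | 1 | 1 | 1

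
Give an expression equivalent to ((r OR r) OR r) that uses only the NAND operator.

((((r NAND r) NAND (r NAND r)) NAND ((r NAND r) NAND (r NAND r))) NAND (r NAND r))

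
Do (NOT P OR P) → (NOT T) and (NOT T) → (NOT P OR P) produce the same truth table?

No, Converse is not equivalent to original (counterexample: P=0, T=1)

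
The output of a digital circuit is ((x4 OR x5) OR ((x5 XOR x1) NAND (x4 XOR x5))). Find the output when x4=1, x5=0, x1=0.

Substituting: ((1 OR 0) OR ((0 XOR 0) NAND (1 XOR 0)))
= 1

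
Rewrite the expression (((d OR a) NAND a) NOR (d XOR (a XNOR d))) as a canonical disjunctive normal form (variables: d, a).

(NOT d AND a) OR (d AND a)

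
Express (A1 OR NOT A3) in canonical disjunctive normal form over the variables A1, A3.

(NOT A1 AND NOT A3) OR (A1 AND NOT A3) OR (A1 AND A3)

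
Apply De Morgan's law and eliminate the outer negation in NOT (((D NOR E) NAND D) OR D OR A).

NOT ((D NOR E) NAND D) AND NOT D AND NOT A
De Morgan's: NOT(OR of terms) = AND of negations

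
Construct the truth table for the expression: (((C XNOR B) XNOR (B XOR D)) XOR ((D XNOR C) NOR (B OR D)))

D | B | C | Output
------------------
0 | 0 | 0 | 0
0 | 0 | 1 | 0
0 | 1 | 0 | 0
0 | 1 | 1 | 1
1 | 0 | 0 | 1
1 | 0 | 1 | 0
1 | 1 | 0 | 1
1 | 1 | 1 | 0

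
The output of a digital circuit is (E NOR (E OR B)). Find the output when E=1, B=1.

Substituting: (1 NOR (1 OR 1))
= 0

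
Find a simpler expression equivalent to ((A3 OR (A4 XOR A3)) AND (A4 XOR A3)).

By absorption (E AND (E OR v) = E):
= (A4 XOR A3)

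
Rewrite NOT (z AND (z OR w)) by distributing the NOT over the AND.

NOT z OR NOT (z OR w)
De Morgan's: NOT(AND of terms) = OR of negations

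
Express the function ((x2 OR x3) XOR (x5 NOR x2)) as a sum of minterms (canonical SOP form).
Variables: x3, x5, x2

Σm(0, 1, 3, 5, 6, 7) = (NOT x3 AND NOT x5 AND NOT x2) OR (NOT x3 AND NOT x5 AND x2) OR (NOT x3 AND x5 AND x2) OR (x3 AND NOT x5 AND x2) OR (x3 AND x5 AND NOT x2) OR (x3 AND x5 AND x2)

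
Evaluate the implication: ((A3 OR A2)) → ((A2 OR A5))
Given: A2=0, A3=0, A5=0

Antecedent ((A3 OR A2)) = 0; consequent ((A2 OR A5)) = 0.
0 → 0 = 1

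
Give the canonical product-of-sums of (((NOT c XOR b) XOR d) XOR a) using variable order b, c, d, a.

ΠM(1, 2, 4, 7, 8, 11, 13, 14) = (b OR c OR d OR NOT a) AND (b OR c OR NOT d OR a) AND (b OR NOT c OR d OR a) AND (b OR NOT c OR NOT d OR NOT a) AND (NOT b OR c OR d OR a) AND (NOT b OR c OR NOT d OR NOT a) AND (NOT b OR NOT c OR d OR NOT a) AND (NOT b OR NOT c OR NOT d OR a)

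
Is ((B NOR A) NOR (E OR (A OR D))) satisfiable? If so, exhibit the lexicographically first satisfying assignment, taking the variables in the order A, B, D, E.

A=0, B=1, D=0, E=0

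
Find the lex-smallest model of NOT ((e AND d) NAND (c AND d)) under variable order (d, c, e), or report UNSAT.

d=1, c=1, e=1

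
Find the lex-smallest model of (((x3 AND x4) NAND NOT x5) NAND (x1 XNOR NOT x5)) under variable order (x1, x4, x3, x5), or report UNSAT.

x1=0, x4=0, x3=0, x5=0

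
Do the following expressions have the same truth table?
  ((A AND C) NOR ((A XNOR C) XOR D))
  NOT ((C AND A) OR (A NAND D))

No. Counterexample: with A=0, C=0, D=1, Expression 1 = 1 but Expression 2 = 0.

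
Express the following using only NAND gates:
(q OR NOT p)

((q NAND q) NAND ((p NAND p) NAND (p NAND p)))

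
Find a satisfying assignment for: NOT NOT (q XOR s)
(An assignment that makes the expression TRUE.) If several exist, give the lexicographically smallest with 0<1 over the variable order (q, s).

q=0, s=1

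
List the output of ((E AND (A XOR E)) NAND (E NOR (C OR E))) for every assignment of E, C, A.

E | C | A | Output
------------------
0 | 0 | 0 | 1
0 | 0 | 1 | 1
0 | 1 | 0 | 1
0 | 1 | 1 | 1
1 | 0 | 0 | 1
1 | 0 | 1 | 1
1 | 1 | 0 | 1
1 | 1 | 1 | 1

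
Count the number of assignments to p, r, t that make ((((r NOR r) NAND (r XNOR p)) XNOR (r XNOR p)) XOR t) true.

Satisfying assignments: (0,0,1), (0,1,1), (1,0,1), (1,1,0)
Count: 4 out of 8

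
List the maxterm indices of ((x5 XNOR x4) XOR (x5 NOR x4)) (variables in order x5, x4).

ΠM(0, 1, 2) = (x5 OR x4) AND (x5 OR NOT x4) AND (NOT x5 OR x4)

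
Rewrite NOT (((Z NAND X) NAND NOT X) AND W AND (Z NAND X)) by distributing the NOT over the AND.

NOT ((Z NAND X) NAND NOT X) OR NOT W OR NOT (Z NAND X)
De Morgan's: NOT(AND of terms) = OR of negations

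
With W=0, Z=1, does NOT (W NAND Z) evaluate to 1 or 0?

Substituting: NOT (0 NAND 1)
= 0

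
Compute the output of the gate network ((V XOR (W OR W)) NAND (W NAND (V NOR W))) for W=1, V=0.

Substituting: ((0 XOR (1 OR 1)) NAND (1 NAND (0 NOR 1)))
= 0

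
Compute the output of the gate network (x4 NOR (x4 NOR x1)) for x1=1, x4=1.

Substituting: (1 NOR (1 NOR 1))
= 0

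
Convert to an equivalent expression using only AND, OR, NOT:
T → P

NOT T OR P
(Implication elimination: A → B = NOT A OR B)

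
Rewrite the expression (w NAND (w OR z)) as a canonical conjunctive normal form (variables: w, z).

(NOT w OR z) AND (NOT w OR NOT z)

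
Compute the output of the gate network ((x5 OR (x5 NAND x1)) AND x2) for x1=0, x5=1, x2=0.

Substituting: ((1 OR (1 NAND 0)) AND 0)
= 0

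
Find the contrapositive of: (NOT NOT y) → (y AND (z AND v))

Contrapositive: NOT (y AND (z AND v)) → NOT y
Note: A statement and its contrapositive are logically equivalent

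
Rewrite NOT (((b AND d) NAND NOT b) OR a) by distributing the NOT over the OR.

NOT ((b AND d) NAND NOT b) AND NOT a
De Morgan's: NOT(OR of terms) = AND of negations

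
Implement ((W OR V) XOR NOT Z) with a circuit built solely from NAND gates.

((((W NAND W) NAND (V NAND V)) NAND (((W NAND W) NAND (V NAND V)) NAND (Z NAND Z))) NAND ((Z NAND Z) NAND (((W NAND W) NAND (V NAND V)) NAND (Z NAND Z))))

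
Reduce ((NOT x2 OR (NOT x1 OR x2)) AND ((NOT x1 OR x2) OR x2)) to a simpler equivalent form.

By distribution ((E OR v) AND (E OR NOT v) = E):
= (NOT x1 OR x2)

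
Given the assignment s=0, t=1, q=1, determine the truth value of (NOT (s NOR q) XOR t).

Substituting: (NOT (0 NOR 1) XOR 1)
= 0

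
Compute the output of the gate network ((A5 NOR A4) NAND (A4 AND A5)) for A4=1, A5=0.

Substituting: ((0 NOR 1) NAND (1 AND 0))
= 1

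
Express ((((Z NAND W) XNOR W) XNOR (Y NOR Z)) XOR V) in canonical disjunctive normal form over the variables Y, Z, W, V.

(NOT Y AND NOT Z AND NOT W AND V) OR (NOT Y AND NOT Z AND W AND NOT V) OR (NOT Y AND Z AND NOT W AND NOT V) OR (NOT Y AND Z AND W AND NOT V) OR (Y AND NOT Z AND NOT W AND NOT V) OR (Y AND NOT Z AND W AND V) OR (Y AND Z AND NOT W AND NOT V) OR (Y AND Z AND W AND NOT V)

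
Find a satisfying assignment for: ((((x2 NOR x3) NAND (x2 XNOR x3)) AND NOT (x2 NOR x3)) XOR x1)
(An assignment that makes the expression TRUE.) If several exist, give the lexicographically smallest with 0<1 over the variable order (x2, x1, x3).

x2=0, x1=0, x3=1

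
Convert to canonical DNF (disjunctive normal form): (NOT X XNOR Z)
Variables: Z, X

(NOT Z AND X) OR (Z AND NOT X)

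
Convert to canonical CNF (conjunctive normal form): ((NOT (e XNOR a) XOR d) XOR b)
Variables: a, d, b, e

(a OR d OR b OR e) AND (a OR d OR NOT b OR NOT e) AND (a OR NOT d OR b OR NOT e) AND (a OR NOT d OR NOT b OR e) AND (NOT a OR d OR b OR NOT e) AND (NOT a OR d OR NOT b OR e) AND (NOT a OR NOT d OR b OR e) AND (NOT a OR NOT d OR NOT b OR NOT e)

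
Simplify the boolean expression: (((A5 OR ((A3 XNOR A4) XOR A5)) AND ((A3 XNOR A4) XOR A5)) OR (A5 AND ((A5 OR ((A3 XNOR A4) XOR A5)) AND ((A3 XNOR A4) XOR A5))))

By absorption (E OR (E AND v) = E) then absorption (E AND (E OR v) = E):
= ((A3 XNOR A4) XOR A5)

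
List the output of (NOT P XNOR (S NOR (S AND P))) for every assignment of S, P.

S | P | Output
--------------
0 | 0 | 1
0 | 1 | 0
1 | 0 | 0
1 | 1 | 1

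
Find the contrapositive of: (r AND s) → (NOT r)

Contrapositive: r → NOT (r AND s)
Note: A statement and its contrapositive are logically equivalent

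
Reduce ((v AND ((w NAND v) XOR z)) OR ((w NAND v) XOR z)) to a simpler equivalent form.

By absorption (E OR (E AND v) = E):
= ((w NAND v) XOR z)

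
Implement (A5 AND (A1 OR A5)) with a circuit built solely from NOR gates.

((A5 NOR A5) NOR (((A1 NOR A5) NOR (A1 NOR A5)) NOR ((A1 NOR A5) NOR (A1 NOR A5))))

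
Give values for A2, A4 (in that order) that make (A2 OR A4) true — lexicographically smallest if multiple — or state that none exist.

A2=0, A4=1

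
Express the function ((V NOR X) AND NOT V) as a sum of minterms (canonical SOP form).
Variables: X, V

Σm(0) = (NOT X AND NOT V)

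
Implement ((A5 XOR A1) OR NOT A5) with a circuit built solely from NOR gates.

((((((A5 NOR A1) NOR (A5 NOR A1)) NOR ((A5 NOR A1) NOR (A5 NOR A1))) NOR ((((A5 NOR A5) NOR (A1 NOR A1)) NOR ((A5 NOR A5) NOR (A1 NOR A1))) NOR (((A5 NOR A5) NOR (A1 NOR A1)) NOR ((A5 NOR A5) NOR (A1 NOR A1))))) NOR (A5 NOR A5)) NOR (((((A5 NOR A1) NOR (A5 NOR A1)) NOR ((A5 NOR A1) NOR (A5 NOR A1))) NOR ((((A5 NOR A5) NOR (A1 NOR A1)) NOR ((A5 NOR A5) NOR (A1 NOR A1))) NOR (((A5 NOR A5) NOR (A1 NOR A1)) NOR ((A5 NOR A5) NOR (A1 NOR A1))))) NOR (A5 NOR A5)))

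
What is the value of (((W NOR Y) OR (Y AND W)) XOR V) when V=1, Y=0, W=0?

Substituting: (((0 NOR 0) OR (0 AND 0)) XOR 1)
= 0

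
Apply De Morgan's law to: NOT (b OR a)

NOT b AND NOT a
De Morgan's: NOT(OR of terms) = AND of negations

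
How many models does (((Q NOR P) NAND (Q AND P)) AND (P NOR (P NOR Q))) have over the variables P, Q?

Satisfying assignments: (0,1)
Count: 1 out of 4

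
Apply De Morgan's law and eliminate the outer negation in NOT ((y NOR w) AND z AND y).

NOT (y NOR w) OR NOT z OR NOT y
De Morgan's: NOT(AND of terms) = OR of negations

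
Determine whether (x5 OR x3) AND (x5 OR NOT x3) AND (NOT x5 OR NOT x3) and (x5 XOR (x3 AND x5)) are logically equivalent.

Yes, they are equivalent — the two output columns agree on all 4 assignments:
x5 | x3 | Expression 1 | Expression 2
-------------------------------------
0 | 0 | 0 | 0
0 | 1 | 0 | 0
1 | 0 | 1 | 1
1 | 1 | 0 | 0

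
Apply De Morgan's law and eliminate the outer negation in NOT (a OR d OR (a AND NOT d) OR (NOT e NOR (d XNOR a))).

NOT a AND NOT d AND NOT (a AND NOT d) AND NOT (NOT e NOR (d XNOR a))
De Morgan's: NOT(OR of terms) = AND of negations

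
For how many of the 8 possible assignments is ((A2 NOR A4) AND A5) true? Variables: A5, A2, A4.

Satisfying assignments: (1,0,0)
Count: 1 out of 8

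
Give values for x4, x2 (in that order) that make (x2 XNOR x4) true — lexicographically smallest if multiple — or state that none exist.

x4=0, x2=0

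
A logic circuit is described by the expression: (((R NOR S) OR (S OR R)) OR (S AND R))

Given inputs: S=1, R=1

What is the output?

Substituting: (((1 NOR 1) OR (1 OR 1)) OR (1 AND 1))
= 1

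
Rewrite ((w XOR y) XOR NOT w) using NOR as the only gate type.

((((((((w NOR y) NOR (w NOR y)) NOR ((w NOR y) NOR (w NOR y))) NOR ((((w NOR w) NOR (y NOR y)) NOR ((w NOR w) NOR (y NOR y))) NOR (((w NOR w) NOR (y NOR y)) NOR ((w NOR w) NOR (y NOR y))))) NOR (w NOR w)) NOR (((((w NOR y) NOR (w NOR y)) NOR ((w NOR y) NOR (w NOR y))) NOR ((((w NOR w) NOR (y NOR y)) NOR ((w NOR w) NOR (y NOR y))) NOR (((w NOR w) NOR (y NOR y)) NOR ((w NOR w) NOR (y NOR y))))) NOR (w NOR w))) NOR ((((((w NOR y) NOR (w NOR y)) NOR ((w NOR y) NOR (w NOR y))) NOR ((((w NOR w) NOR (y NOR y)) NOR ((w NOR w) NOR (y NOR y))) NOR (((w NOR w) NOR (y NOR y)) NOR ((w NOR w) NOR (y NOR y))))) NOR (w NOR w)) NOR (((((w NOR y) NOR (w NOR y)) NOR ((w NOR y) NOR (w NOR y))) NOR ((((w NOR w) NOR (y NOR y)) NOR ((w NOR w) NOR (y NOR y))) NOR (((w NOR w) NOR (y NOR y)) NOR ((w NOR w) NOR (y NOR y))))) NOR (w NOR w)))) NOR ((((((((w NOR y) NOR (w NOR y)) NOR ((w NOR y) NOR (w NOR y))) NOR ((((w NOR w) NOR (y NOR y)) NOR ((w NOR w) NOR (y NOR y))) NOR (((w NOR w) NOR (y NOR y)) NOR ((w NOR w) NOR (y NOR y))))) NOR ((((w NOR y) NOR (w NOR y)) NOR ((w NOR y) NOR (w NOR y))) NOR ((((w NOR w) NOR (y NOR y)) NOR ((w NOR w) NOR (y NOR y))) NOR (((w NOR w) NOR (y NOR y)) NOR ((w NOR w) NOR (y NOR y)))))) NOR ((w NOR w) NOR (w NOR w))) NOR ((((((w NOR y) NOR (w NOR y)) NOR ((w NOR y) NOR (w NOR y))) NOR ((((w NOR w) NOR (y NOR y)) NOR ((w NOR w) NOR (y NOR y))) NOR (((w NOR w) NOR (y NOR y)) NOR ((w NOR w) NOR (y NOR y))))) NOR ((((w NOR y) NOR (w NOR y)) NOR ((w NOR y) NOR (w NOR y))) NOR ((((w NOR w) NOR (y NOR y)) NOR ((w NOR w) NOR (y NOR y))) NOR (((w NOR w) NOR (y NOR y)) NOR ((w NOR w) NOR (y NOR y)))))) NOR ((w NOR w) NOR (w NOR w)))) NOR (((((((w NOR y) NOR (w NOR y)) NOR ((w NOR y) NOR (w NOR y))) NOR ((((w NOR w) NOR (y NOR y)) NOR ((w NOR w) NOR (y NOR y))) NOR (((w NOR w) NOR (y NOR y)) NOR ((w NOR w) NOR (y NOR y))))) NOR ((((w NOR y) NOR (w NOR y)) NOR ((w NOR y) NOR (w NOR y))) NOR ((((w NOR w) NOR (y NOR y)) NOR ((w NOR w) NOR (y NOR y))) NOR (((w NOR w) NOR (y NOR y)) NOR ((w NOR w) NOR (y NOR y)))))) NOR ((w NOR w) NOR (w NOR w))) NOR ((((((w NOR y) NOR (w NOR y)) NOR ((w NOR y) NOR (w NOR y))) NOR ((((w NOR w) NOR (y NOR y)) NOR ((w NOR w) NOR (y NOR y))) NOR (((w NOR w) NOR (y NOR y)) NOR ((w NOR w) NOR (y NOR y))))) NOR ((((w NOR y) NOR (w NOR y)) NOR ((w NOR y) NOR (w NOR y))) NOR ((((w NOR w) NOR (y NOR y)) NOR ((w NOR w) NOR (y NOR y))) NOR (((w NOR w) NOR (y NOR y)) NOR ((w NOR w) NOR (y NOR y)))))) NOR ((w NOR w) NOR (w NOR w))))))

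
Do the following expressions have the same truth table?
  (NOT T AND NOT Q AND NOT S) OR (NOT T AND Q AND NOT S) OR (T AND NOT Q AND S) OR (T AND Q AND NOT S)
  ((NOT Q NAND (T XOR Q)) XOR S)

Yes, they are equivalent — the two output columns agree on all 8 assignments:
T | Q | S | Expression 1 | Expression 2
---------------------------------------
0 | 0 | 0 | 1 | 1
0 | 0 | 1 | 0 | 0
0 | 1 | 0 | 1 | 1
0 | 1 | 1 | 0 | 0
1 | 0 | 0 | 0 | 0
1 | 0 | 1 | 1 | 1
1 | 1 | 0 | 1 | 1
1 | 1 | 1 | 0 | 0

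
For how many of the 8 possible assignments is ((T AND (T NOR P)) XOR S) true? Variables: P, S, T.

Satisfying assignments: (0,1,0), (0,1,1), (1,1,0), (1,1,1)
Count: 4 out of 8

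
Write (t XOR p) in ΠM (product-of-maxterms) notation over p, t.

ΠM(0, 3) = (p OR t) AND (NOT p OR NOT t)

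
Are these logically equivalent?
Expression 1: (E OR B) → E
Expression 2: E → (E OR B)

No, Converse is not equivalent to original (counterexample: E=0, B=1)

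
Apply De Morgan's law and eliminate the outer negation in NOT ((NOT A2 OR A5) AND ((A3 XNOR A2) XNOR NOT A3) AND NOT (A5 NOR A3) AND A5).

NOT (NOT A2 OR A5) OR NOT ((A3 XNOR A2) XNOR NOT A3) OR (A5 NOR A3) OR NOT A5
De Morgan's: NOT(AND of terms) = OR of negations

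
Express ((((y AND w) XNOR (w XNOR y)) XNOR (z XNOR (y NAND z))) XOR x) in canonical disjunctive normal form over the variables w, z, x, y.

(NOT w AND NOT z AND NOT x AND NOT y) OR (NOT w AND NOT z AND x AND y) OR (NOT w AND z AND x AND NOT y) OR (NOT w AND z AND x AND y) OR (w AND NOT z AND x AND NOT y) OR (w AND NOT z AND x AND y) OR (w AND z AND NOT x AND NOT y) OR (w AND z AND x AND y)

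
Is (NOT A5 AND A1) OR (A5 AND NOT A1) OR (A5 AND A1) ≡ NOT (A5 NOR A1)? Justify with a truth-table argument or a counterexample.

Yes, they are equivalent — the two output columns agree on all 4 assignments:
A5 | A1 | Expression 1 | Expression 2
-------------------------------------
0 | 0 | 0 | 0
0 | 1 | 1 | 1
1 | 0 | 1 | 1
1 | 1 | 1 | 1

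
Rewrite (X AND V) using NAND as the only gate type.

((X NAND V) NAND (X NAND V))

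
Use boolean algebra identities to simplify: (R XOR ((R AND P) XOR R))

By XOR self-cancellation ((E XOR v) XOR v = E):
= (R AND P)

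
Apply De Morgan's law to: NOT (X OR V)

NOT X AND NOT V
De Morgan's: NOT(OR of terms) = AND of negations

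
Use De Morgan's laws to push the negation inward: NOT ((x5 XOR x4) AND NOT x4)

NOT (x5 XOR x4) OR x4
De Morgan's: NOT(AND of terms) = OR of negations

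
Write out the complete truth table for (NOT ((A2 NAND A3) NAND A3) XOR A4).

A4 | A2 | A3 | Output
---------------------
0 | 0 | 0 | 0
0 | 0 | 1 | 1
0 | 1 | 0 | 0
0 | 1 | 1 | 0
1 | 0 | 0 | 1
1 | 0 | 1 | 0
1 | 1 | 0 | 1
1 | 1 | 1 | 1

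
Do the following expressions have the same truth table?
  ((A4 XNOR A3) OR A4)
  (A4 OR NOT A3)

Yes, they are equivalent — the two output columns agree on all 4 assignments:
A4 | A3 | Expression 1 | Expression 2
-------------------------------------
0 | 0 | 1 | 1
0 | 1 | 0 | 0
1 | 0 | 1 | 1
1 | 1 | 1 | 1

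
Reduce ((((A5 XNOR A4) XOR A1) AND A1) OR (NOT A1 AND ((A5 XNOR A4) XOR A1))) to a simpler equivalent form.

By distribution ((E AND v) OR (E AND NOT v) = E):
= ((A5 XNOR A4) XOR A1)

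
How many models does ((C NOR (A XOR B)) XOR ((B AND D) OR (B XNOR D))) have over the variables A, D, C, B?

Satisfying assignments: (0,0,1,0), (0,1,0,0), (0,1,0,1), (0,1,1,1), (1,0,0,0), (1,0,0,1), (1,0,1,0), (1,1,1,1)
Count: 8 out of 16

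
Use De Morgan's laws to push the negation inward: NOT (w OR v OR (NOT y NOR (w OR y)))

NOT w AND NOT v AND NOT (NOT y NOR (w OR y))
De Morgan's: NOT(OR of terms) = AND of negations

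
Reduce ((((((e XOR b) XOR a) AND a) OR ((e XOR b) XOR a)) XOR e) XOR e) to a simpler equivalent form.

By XOR self-cancellation ((E XOR v) XOR v = E) then absorption (E OR (E AND v) = E):
= ((e XOR b) XOR a)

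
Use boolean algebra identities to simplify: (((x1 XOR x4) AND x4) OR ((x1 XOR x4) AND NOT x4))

By distribution ((E AND v) OR (E AND NOT v) = E):
= (x1 XOR x4)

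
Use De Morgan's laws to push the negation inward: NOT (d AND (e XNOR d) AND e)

NOT d OR NOT (e XNOR d) OR NOT e
De Morgan's: NOT(AND of terms) = OR of negations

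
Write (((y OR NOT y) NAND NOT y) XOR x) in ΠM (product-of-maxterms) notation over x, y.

ΠM(0, 3) = (x OR y) AND (NOT x OR NOT y)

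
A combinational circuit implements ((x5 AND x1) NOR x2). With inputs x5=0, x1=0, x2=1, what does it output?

Substituting: ((0 AND 0) NOR 1)
= 0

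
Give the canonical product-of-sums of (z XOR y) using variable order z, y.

ΠM(0, 3) = (z OR y) AND (NOT z OR NOT y)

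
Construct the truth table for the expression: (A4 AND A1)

A1 | A4 | Output
----------------
0 | 0 | 0
0 | 1 | 0
1 | 0 | 0
1 | 1 | 1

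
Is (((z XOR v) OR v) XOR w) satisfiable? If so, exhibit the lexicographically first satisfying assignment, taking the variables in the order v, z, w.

v=0, z=0, w=1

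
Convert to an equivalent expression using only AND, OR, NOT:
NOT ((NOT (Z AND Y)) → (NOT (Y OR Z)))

(NOT (Z AND Y)) AND (Y OR Z)
(Negated implication: NOT(A → B) = A AND NOT B)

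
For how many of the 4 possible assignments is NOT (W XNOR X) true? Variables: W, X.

Satisfying assignments: (0,1), (1,0)
Count: 2 out of 4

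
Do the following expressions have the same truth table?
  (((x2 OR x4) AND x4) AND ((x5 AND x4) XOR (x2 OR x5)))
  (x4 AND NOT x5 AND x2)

Yes, they are equivalent — the two output columns agree on all 8 assignments:
x4 | x5 | x2 | Expression 1 | Expression 2
------------------------------------------
0 | 0 | 0 | 0 | 0
0 | 0 | 1 | 0 | 0
0 | 1 | 0 | 0 | 0
0 | 1 | 1 | 0 | 0
1 | 0 | 0 | 0 | 0
1 | 0 | 1 | 1 | 1
1 | 1 | 0 | 0 | 0
1 | 1 | 1 | 0 | 0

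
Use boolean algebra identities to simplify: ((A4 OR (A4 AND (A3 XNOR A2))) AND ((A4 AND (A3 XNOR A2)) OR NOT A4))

By distribution ((E OR v) AND (E OR NOT v) = E):
= (A4 AND (A3 XNOR A2))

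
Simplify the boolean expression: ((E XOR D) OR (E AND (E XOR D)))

By absorption (E OR (E AND v) = E):
= (E XOR D)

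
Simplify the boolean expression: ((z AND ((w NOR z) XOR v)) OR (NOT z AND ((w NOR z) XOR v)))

By distribution ((E AND v) OR (E AND NOT v) = E):
= ((w NOR z) XOR v)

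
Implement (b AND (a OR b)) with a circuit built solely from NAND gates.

((b NAND ((a NAND a) NAND (b NAND b))) NAND (b NAND ((a NAND a) NAND (b NAND b))))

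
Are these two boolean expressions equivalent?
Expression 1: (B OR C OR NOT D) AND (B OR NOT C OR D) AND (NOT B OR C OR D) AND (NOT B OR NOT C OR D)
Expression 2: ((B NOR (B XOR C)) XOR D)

Yes, they are equivalent — the two output columns agree on all 8 assignments:
B | C | D | Expression 1 | Expression 2
---------------------------------------
0 | 0 | 0 | 1 | 1
0 | 0 | 1 | 0 | 0
0 | 1 | 0 | 0 | 0
0 | 1 | 1 | 1 | 1
1 | 0 | 0 | 0 | 0
1 | 0 | 1 | 1 | 1
1 | 1 | 0 | 0 | 0
1 | 1 | 1 | 1 | 1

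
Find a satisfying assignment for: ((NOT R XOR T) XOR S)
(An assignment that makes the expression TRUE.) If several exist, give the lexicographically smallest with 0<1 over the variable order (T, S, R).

T=0, S=0, R=0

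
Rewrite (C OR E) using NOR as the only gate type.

((C NOR E) NOR (C NOR E))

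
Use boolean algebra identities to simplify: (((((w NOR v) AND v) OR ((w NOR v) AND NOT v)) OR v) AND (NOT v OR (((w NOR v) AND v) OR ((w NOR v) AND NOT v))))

By distribution ((E OR v) AND (E OR NOT v) = E) then distribution ((E AND v) OR (E AND NOT v) = E):
= (w NOR v)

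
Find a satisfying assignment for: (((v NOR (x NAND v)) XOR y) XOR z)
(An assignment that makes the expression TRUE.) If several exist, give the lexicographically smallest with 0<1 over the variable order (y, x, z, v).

y=0, x=0, z=1, v=0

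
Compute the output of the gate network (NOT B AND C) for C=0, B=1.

Substituting: (NOT 1 AND 0)
= 0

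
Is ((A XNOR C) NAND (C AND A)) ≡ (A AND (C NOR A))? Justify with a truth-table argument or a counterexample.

No. Counterexample: with A=0, C=0, Expression 1 = 1 but Expression 2 = 0.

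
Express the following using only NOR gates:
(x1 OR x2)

((x1 NOR x2) NOR (x1 NOR x2))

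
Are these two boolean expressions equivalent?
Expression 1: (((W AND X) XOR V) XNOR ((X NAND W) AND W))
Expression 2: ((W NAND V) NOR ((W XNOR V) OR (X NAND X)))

No. Counterexample: with V=0, W=0, X=0, Expression 1 = 1 but Expression 2 = 0.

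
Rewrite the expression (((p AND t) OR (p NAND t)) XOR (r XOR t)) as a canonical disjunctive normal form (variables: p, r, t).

(NOT p AND NOT r AND NOT t) OR (NOT p AND r AND t) OR (p AND NOT r AND NOT t) OR (p AND r AND t)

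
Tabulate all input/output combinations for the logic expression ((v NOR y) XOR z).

y | v | z | Output
------------------
0 | 0 | 0 | 1
0 | 0 | 1 | 0
0 | 1 | 0 | 0
0 | 1 | 1 | 1
1 | 0 | 0 | 0
1 | 0 | 1 | 1
1 | 1 | 0 | 0
1 | 1 | 1 | 1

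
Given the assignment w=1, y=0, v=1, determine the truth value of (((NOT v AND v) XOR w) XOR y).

Substituting: (((NOT 1 AND 1) XOR 1) XOR 0)
= 1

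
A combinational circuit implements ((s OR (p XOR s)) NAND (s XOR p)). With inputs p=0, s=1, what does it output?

Substituting: ((1 OR (0 XOR 1)) NAND (1 XOR 0))
= 0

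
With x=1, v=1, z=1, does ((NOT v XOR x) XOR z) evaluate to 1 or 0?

Substituting: ((NOT 1 XOR 1) XOR 1)
= 0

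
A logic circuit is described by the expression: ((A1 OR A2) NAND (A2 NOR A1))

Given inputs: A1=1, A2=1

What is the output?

Substituting: ((1 OR 1) NAND (1 NOR 1))
= 1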